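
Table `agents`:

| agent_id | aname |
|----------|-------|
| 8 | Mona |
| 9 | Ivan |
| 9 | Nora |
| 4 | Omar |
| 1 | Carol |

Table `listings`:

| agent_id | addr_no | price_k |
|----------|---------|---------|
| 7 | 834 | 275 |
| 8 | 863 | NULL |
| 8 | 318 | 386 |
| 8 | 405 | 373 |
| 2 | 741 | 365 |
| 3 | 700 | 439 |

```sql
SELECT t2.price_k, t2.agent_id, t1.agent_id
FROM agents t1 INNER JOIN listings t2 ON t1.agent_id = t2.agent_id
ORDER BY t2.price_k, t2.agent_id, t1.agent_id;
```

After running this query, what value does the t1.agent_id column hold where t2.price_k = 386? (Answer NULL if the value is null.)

INNER JOIN keeps only pairs where the ON condition holds.
Matching on t1.agent_id = t2.agent_id.
Matched pairs: 3.

8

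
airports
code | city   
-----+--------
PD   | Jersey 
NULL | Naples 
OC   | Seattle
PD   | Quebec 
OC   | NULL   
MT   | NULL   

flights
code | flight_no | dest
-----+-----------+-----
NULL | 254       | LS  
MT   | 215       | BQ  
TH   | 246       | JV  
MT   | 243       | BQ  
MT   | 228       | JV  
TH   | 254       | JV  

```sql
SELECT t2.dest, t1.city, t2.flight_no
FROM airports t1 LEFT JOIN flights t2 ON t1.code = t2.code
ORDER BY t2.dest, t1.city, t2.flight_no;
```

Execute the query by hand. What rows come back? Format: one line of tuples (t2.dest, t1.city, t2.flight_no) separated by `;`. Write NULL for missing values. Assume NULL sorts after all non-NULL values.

LEFT JOIN keeps every row from `airports`; unmatched rows get NULL for `flights`'s columns.
Matching on t1.code = t2.code. A NULL in a compared column never satisfies the condition.
Matched pairs: 3; unmatched t1 rows kept: 5.

(BQ, NULL, 215); (BQ, NULL, 243); (JV, NULL, 228); (NULL, Jersey, NULL); (NULL, Naples, NULL); (NULL, Quebec, NULL); (NULL, Seattle, NULL); (NULL, NULL, NULL)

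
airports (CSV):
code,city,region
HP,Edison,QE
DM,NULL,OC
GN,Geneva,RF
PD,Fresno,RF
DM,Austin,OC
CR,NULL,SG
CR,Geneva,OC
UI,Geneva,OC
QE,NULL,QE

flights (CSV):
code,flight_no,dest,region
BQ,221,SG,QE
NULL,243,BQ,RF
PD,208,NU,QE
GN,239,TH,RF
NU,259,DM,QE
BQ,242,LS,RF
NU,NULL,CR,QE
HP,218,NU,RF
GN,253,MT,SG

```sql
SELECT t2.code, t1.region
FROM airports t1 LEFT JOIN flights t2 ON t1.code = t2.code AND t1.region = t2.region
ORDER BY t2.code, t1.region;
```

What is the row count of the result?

9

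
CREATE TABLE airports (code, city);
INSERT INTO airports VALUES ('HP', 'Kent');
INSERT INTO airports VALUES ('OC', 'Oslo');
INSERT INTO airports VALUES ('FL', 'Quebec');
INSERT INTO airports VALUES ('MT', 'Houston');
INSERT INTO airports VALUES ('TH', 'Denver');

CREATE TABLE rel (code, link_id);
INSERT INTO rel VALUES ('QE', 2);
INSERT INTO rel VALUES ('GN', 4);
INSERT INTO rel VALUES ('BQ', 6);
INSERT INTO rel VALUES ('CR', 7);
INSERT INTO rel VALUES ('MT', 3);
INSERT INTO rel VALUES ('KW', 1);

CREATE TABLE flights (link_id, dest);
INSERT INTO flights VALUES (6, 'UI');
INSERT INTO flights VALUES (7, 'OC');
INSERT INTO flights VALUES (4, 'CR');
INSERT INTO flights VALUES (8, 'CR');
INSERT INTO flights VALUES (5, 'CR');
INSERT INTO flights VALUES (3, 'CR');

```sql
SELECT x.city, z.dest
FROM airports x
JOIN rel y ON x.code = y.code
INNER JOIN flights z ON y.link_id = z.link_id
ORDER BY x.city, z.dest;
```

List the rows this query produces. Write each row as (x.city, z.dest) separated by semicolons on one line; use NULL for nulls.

Step 1 — x INNER JOIN y on code → 1 row(s).
Then INNER JOIN `flights z` on link_id: keep only rows whose y.link_id appears in z.

(Houston, CR)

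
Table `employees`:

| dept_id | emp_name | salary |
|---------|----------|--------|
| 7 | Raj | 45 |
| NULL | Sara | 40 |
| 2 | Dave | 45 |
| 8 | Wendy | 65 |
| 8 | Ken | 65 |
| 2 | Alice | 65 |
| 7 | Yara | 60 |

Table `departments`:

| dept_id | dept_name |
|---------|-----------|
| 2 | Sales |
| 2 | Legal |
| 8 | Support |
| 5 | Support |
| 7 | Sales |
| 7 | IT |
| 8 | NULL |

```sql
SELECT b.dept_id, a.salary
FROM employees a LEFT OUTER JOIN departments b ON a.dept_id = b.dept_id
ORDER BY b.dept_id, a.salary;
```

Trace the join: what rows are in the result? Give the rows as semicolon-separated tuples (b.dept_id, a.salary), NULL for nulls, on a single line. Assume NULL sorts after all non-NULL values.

LEFT JOIN keeps every row from `employees`; unmatched rows get NULL for `departments`'s columns.
Matching on a.dept_id = b.dept_id. A NULL in a compared column never satisfies the condition.
- dept_id=7: 2 matching b row(s), so 2 row(s) emitted.
- dept_id=NULL: no b row matches, row kept with b columns NULL.
- dept_id=2: 2 matching b row(s), so 2 row(s) emitted.
- dept_id=8: 2 matching b row(s), so 2 row(s) emitted.
- dept_id=8: 2 matching b row(s), so 2 row(s) emitted.
- dept_id=2: 2 matching b row(s), so 2 row(s) emitted.
- dept_id=7: 2 matching b row(s), so 2 row(s) emitted.

(2, 45); (2, 45); (2, 65); (2, 65); (7, 45); (7, 45); (7, 60); (7, 60); (8, 65); (8, 65); (8, 65); (8, 65); (NULL, 40)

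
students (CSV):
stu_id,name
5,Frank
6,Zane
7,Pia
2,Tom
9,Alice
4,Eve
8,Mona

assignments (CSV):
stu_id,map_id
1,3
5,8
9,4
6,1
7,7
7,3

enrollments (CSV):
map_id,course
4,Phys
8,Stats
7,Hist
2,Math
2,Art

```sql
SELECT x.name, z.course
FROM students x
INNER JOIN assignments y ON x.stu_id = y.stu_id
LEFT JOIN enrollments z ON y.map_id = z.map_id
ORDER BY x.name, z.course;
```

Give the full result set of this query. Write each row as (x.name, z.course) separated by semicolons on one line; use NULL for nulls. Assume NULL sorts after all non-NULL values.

(Alice, Phys); (Frank, Stats); (Pia, Hist); (Pia, NULL); (Zane, NULL)

Evaluate left to right. First `students x INNER JOIN assignments y` on stu_id: 5 row(s).
Then LEFT JOIN `enrollments z` on map_id: each of those 5 rows is kept; rows whose y.map_id has no match in z get NULL for z's columns.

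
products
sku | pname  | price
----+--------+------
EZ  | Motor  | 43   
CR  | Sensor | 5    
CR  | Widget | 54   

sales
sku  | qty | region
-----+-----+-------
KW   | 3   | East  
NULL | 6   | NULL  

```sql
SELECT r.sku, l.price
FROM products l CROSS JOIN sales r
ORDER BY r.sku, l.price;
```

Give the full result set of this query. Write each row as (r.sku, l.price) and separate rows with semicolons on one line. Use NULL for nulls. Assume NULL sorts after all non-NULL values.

(KW, 5); (KW, 43); (KW, 54); (NULL, 5); (NULL, 43); (NULL, 54)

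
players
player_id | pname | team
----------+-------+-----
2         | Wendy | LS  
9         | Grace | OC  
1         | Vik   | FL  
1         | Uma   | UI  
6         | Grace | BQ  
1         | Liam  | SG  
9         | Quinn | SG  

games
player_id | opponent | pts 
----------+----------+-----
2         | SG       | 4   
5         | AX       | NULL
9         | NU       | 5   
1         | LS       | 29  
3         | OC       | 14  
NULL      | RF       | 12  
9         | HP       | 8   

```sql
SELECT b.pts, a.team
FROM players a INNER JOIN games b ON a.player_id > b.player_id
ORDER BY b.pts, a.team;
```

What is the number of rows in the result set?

INNER JOIN keeps only pairs where the ON condition holds.
Matching on a.player_id > b.player_id. A NULL in a compared column never satisfies the condition.
- a (player_id=2) pairs with 1 row(s) of b.
- a (player_id=9) pairs with 4 row(s) of b.
- a (player_id=1) has no partner → excluded.
- a (player_id=1) has no partner → excluded.
- a (player_id=6) pairs with 4 row(s) of b.
- a (player_id=1) has no partner → excluded.
- a (player_id=9) pairs with 4 row(s) of b.
Total: 13 rows.

13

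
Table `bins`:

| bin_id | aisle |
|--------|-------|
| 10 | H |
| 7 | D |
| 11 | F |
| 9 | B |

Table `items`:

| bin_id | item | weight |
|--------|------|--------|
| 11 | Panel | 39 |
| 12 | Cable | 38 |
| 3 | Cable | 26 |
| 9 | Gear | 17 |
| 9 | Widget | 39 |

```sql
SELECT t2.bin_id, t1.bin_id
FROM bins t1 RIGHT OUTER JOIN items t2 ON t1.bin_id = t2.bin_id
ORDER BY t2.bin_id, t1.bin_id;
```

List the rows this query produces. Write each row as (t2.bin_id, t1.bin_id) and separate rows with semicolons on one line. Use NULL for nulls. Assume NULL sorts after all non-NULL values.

(3, NULL); (9, 9); (9, 9); (11, 11); (12, NULL)

RIGHT JOIN keeps every row from `items`; unmatched rows get NULL for `bins`'s columns.
Matching on t1.bin_id = t2.bin_id.
- t1 (bin_id=10) has no partner in t2.
- t1 (bin_id=7) has no partner in t2.
- t1 (bin_id=11) pairs with 1 row(s) of t2.
- t1 (bin_id=9) pairs with 2 row(s) of t2.
- plus 2 unmatched t2 row(s), each kept with NULL t1 columns.
After projecting and ordering:
t2.bin_id | t1.bin_id
3 | NULL
9 | 9
9 | 9
11 | 11
12 | NULL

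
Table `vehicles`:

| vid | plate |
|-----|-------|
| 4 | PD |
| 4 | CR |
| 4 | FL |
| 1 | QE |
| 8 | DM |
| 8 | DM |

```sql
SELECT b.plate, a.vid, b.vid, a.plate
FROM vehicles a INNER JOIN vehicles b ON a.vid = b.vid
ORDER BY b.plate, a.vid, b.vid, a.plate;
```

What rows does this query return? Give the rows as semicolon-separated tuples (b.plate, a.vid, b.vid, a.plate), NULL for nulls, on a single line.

INNER JOIN keeps only pairs where the ON condition holds.
Matching on a.vid = b.vid.
- vid=4: 3 matching b row(s), so 3 row(s) emitted.
- vid=4: 3 matching b row(s), so 3 row(s) emitted.
- vid=4: 3 matching b row(s), so 3 row(s) emitted.
- vid=1: 1 matching b row(s), so 1 row(s) emitted.
- vid=8: 2 matching b row(s), so 2 row(s) emitted.
- vid=8: 2 matching b row(s), so 2 row(s) emitted.

(CR, 4, 4, CR); (CR, 4, 4, FL); (CR, 4, 4, PD); (DM, 8, 8, DM); (DM, 8, 8, DM); (DM, 8, 8, DM); (DM, 8, 8, DM); (FL, 4, 4, CR); (FL, 4, 4, FL); (FL, 4, 4, PD); (PD, 4, 4, CR); (PD, 4, 4, FL); (PD, 4, 4, PD); (QE, 1, 1, QE)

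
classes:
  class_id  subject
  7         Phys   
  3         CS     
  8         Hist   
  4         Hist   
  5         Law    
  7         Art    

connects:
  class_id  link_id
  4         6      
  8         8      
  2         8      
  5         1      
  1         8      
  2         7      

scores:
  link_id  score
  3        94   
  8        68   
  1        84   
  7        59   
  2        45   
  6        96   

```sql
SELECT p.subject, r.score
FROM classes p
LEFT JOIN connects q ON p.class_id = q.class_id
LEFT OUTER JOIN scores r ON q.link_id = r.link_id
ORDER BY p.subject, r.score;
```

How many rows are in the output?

Evaluate left to right. First `classes p LEFT JOIN connects q` on class_id: 6 row(s).
Then LEFT JOIN `scores r` on link_id: each of those 6 rows is kept; rows whose q.link_id has no match in r get NULL for r's columns.
Result: 6 row(s).

6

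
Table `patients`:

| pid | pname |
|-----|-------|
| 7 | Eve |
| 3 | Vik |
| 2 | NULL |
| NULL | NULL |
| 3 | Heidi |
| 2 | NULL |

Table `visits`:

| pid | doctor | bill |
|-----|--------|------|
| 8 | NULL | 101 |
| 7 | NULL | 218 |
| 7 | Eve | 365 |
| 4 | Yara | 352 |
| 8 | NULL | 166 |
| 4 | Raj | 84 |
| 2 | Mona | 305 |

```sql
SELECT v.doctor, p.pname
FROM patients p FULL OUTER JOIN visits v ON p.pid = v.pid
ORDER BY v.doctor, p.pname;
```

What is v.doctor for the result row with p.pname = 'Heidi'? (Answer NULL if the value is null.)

NULL

FULL OUTER JOIN keeps every row from both sides; unmatched rows get NULL for the other side's columns.
Matching on p.pid = v.pid. A NULL in a compared column never satisfies the condition.
- pid=7: 2 matching v row(s), so 2 row(s) emitted.
- pid=3: no v row matches, row kept with v columns NULL.
- pid=2: 1 matching v row(s), so 1 row(s) emitted.
- pid=NULL: no v row matches, row kept with v columns NULL.
- pid=3: no v row matches, row kept with v columns NULL.
- pid=2: 1 matching v row(s), so 1 row(s) emitted.
- 4 row(s) from v found no p partner → padded with NULL.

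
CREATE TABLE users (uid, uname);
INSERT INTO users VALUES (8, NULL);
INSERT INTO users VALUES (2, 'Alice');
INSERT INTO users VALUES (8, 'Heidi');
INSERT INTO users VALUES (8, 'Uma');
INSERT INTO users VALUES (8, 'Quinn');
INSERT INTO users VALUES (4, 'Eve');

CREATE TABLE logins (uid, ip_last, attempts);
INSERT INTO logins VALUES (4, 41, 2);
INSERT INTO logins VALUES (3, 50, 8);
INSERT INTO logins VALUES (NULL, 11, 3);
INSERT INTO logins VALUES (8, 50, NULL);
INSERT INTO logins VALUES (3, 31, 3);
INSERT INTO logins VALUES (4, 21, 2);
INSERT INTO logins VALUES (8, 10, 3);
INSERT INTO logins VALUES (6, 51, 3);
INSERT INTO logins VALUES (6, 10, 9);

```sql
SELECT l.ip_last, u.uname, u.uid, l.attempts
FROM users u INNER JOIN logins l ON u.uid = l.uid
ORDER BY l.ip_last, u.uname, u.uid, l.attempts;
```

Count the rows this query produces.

10

INNER JOIN keeps only pairs where the ON condition holds.
Matching on u.uid = l.uid. A NULL in a compared column never satisfies the condition.
- u (uid=8) pairs with 2 row(s) of l.
- u (uid=2) has no partner → excluded.
- u (uid=8) pairs with 2 row(s) of l.
- u (uid=8) pairs with 2 row(s) of l.
- u (uid=8) pairs with 2 row(s) of l.
- u (uid=4) pairs with 2 row(s) of l.
Total: 10 rows.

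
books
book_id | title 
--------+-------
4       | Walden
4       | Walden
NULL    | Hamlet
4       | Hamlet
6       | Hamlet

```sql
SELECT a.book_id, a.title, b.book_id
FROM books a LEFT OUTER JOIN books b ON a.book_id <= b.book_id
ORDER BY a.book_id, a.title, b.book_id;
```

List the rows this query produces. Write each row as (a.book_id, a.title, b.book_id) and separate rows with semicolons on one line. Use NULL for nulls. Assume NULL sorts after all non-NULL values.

(4, Hamlet, 4); (4, Hamlet, 4); (4, Hamlet, 4); (4, Hamlet, 6); (4, Walden, 4); (4, Walden, 4); (4, Walden, 4); (4, Walden, 4); (4, Walden, 4); (4, Walden, 4); (4, Walden, 6); (4, Walden, 6); (6, Hamlet, 6); (NULL, Hamlet, NULL)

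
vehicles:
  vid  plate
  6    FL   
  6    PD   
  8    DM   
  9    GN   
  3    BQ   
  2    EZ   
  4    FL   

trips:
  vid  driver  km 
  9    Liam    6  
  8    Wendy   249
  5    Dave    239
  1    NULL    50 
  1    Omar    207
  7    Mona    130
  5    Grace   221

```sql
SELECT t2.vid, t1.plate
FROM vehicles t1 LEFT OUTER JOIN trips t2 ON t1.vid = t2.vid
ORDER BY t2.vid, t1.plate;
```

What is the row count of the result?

7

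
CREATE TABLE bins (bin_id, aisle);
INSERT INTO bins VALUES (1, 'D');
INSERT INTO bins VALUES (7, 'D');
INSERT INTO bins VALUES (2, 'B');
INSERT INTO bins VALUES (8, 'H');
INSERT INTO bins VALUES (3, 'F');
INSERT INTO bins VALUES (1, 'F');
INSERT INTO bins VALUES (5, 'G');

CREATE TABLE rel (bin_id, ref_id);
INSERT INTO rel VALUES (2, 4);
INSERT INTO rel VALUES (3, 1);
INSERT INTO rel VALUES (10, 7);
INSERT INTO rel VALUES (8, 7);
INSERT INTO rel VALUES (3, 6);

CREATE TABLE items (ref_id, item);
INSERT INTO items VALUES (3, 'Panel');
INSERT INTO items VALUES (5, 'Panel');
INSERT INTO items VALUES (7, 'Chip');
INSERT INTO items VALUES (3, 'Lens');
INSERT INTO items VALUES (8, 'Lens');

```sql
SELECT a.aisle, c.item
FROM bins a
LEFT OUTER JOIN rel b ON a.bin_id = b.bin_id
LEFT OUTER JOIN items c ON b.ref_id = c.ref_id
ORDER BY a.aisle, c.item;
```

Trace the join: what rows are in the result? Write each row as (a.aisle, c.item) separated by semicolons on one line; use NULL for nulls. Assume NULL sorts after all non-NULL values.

Joins associate left-to-right: bins LEFT JOIN rel on bin_id gives 8 intermediate row(s).
Then LEFT JOIN `items c` on ref_id: each of those 8 rows is kept; rows whose b.ref_id has no match in c get NULL for c's columns.

(B, NULL); (D, NULL); (D, NULL); (F, NULL); (F, NULL); (F, NULL); (G, NULL); (H, Chip)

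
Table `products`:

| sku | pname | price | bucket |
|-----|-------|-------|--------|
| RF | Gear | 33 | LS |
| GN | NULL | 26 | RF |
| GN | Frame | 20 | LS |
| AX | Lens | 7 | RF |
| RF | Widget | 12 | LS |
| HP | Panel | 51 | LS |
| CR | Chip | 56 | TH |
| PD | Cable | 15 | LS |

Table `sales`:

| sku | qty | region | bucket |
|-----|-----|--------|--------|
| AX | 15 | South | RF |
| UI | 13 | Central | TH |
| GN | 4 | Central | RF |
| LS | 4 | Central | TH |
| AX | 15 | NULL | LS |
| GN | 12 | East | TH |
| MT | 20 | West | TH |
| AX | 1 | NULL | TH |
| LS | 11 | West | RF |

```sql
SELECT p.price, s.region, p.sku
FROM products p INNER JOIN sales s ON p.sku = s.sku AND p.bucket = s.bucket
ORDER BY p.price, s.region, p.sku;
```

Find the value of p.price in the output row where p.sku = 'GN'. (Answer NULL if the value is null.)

INNER JOIN keeps only pairs where the ON condition holds.
Matching on p.sku = s.sku AND p.bucket = s.bucket.
Matched pairs: 2.

26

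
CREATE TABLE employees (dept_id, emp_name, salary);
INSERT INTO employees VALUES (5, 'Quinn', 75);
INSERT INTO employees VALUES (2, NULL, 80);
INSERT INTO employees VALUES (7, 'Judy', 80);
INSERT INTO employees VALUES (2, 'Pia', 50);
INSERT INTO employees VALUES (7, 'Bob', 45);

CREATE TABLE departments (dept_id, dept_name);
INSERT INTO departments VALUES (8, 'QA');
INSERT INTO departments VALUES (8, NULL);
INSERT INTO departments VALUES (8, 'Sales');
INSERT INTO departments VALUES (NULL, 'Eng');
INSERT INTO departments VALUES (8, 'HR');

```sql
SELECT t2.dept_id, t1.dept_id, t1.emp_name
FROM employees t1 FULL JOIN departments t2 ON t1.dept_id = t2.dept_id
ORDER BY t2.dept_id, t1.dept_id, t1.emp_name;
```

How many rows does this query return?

FULL OUTER JOIN keeps every row from both sides; unmatched rows get NULL for the other side's columns.
Matching on t1.dept_id = t2.dept_id. A NULL in a compared column never satisfies the condition.
- t1 row (dept_id=5): no match → kept, t2 columns NULL.
- t1 row (dept_id=2): no match → kept, t2 columns NULL.
- t1 row (dept_id=7): no match → kept, t2 columns NULL.
- t1 row (dept_id=2): no match → kept, t2 columns NULL.
- t1 row (dept_id=7): no match → kept, t2 columns NULL.
- 5 t2 row(s) had no t1 match → kept, t1 columns NULL.
Total: 0 matched + 10 padded = 10 rows.

10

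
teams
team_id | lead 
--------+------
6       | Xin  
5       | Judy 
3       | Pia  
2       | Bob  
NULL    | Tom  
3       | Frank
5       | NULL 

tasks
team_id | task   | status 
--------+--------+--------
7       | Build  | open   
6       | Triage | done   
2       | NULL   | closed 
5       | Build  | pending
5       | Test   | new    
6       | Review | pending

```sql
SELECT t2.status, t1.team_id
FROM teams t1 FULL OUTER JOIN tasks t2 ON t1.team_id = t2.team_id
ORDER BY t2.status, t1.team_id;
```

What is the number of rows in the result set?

FULL OUTER JOIN keeps every row from both sides; unmatched rows get NULL for the other side's columns.
Matching on t1.team_id = t2.team_id. A NULL in a compared column never satisfies the condition.
- t1 (team_id=6) pairs with 2 row(s) of t2.
- t1 (team_id=5) pairs with 2 row(s) of t2.
- t1 (team_id=3) has no partner → padded with NULL.
- t1 (team_id=2) pairs with 1 row(s) of t2.
- t1 (team_id=NULL) has no partner → padded with NULL.
- t1 (team_id=3) has no partner → padded with NULL.
- t1 (team_id=5) pairs with 2 row(s) of t2.
- 1 row(s) from t2 found no t1 partner → padded with NULL.
Total: 7 matched + 4 padded = 11 rows.

11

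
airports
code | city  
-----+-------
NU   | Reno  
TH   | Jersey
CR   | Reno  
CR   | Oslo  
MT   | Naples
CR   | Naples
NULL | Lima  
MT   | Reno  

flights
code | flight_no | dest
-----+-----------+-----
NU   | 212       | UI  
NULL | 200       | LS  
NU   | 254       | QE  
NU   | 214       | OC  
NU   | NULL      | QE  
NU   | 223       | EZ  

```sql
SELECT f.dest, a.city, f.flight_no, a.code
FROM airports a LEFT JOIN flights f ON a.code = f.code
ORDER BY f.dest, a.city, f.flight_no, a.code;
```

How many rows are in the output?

LEFT JOIN keeps every row from `airports`; unmatched rows get NULL for `flights`'s columns.
Matching on a.code = f.code. A NULL in a compared column never satisfies the condition.
Matched pairs: 5; unmatched a rows kept: 7.
Total: 5 matched + 7 padded = 12 rows.

12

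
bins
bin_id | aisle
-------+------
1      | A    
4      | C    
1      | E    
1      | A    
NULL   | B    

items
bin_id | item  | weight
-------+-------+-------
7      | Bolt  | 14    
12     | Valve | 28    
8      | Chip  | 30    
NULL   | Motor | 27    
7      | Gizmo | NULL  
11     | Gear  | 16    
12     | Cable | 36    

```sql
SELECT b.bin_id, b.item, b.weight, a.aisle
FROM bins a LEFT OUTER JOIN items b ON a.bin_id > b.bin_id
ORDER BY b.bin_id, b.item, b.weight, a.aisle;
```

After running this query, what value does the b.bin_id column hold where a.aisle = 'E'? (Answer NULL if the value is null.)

NULL

LEFT JOIN keeps every row from `bins`; unmatched rows get NULL for `items`'s columns.
Matching on a.bin_id > b.bin_id. A NULL in a compared column never satisfies the condition.
Matched pairs: 0; unmatched a rows kept: 5.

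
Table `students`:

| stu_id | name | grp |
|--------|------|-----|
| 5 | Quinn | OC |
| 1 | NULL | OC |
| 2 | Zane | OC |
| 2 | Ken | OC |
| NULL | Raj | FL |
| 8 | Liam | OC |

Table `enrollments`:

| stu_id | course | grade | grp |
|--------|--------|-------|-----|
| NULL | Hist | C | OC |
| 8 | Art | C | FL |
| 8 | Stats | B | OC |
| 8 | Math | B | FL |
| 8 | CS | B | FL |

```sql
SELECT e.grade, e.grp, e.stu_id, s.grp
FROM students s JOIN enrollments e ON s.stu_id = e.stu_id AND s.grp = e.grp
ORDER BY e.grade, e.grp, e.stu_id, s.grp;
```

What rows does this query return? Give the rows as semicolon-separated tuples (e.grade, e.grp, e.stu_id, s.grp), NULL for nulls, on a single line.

INNER JOIN keeps only pairs where the ON condition holds.
Matching on s.stu_id = e.stu_id AND s.grp = e.grp. A NULL in a compared column never satisfies the condition.
- s[0] stu_id=5, grp=OC → no match; dropped.
- s[1] stu_id=1, grp=OC → no match; dropped.
- s[2] stu_id=2, grp=OC → no match; dropped.
- s[3] stu_id=2, grp=OC → no match; dropped.
- s[4] stu_id=NULL, grp=FL → no match; dropped.
- s[5] stu_id=8, grp=OC → 1 match(es) in e → 1 row(s).
After projecting and ordering:
e.grade | e.grp | e.stu_id | s.grp
B | OC | 8 | OC

(B, OC, 8, OC)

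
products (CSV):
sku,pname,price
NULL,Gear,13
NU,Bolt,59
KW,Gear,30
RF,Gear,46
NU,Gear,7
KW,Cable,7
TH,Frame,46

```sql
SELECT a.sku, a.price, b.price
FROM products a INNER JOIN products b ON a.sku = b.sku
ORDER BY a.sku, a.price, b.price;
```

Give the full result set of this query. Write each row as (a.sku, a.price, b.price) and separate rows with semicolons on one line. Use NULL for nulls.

(KW, 7, 7); (KW, 7, 30); (KW, 30, 7); (KW, 30, 30); (NU, 7, 7); (NU, 7, 59); (NU, 59, 7); (NU, 59, 59); (RF, 46, 46); (TH, 46, 46)

INNER JOIN keeps only pairs where the ON condition holds.
Matching on a.sku = b.sku. A NULL in a compared column never satisfies the condition.
- a (sku=NULL) has no partner → excluded.
- a (sku=NU) pairs with 2 row(s) of b.
- a (sku=KW) pairs with 2 row(s) of b.
- a (sku=RF) pairs with 1 row(s) of b.
- a (sku=NU) pairs with 2 row(s) of b.
- a (sku=KW) pairs with 2 row(s) of b.
- a (sku=TH) pairs with 1 row(s) of b.
After projecting and ordering:
a.sku | a.price | b.price
KW | 7 | 7
KW | 7 | 30
KW | 30 | 7
KW | 30 | 30
NU | 7 | 7
NU | 7 | 59
NU | 59 | 7
NU | 59 | 59
RF | 46 | 46
TH | 46 | 46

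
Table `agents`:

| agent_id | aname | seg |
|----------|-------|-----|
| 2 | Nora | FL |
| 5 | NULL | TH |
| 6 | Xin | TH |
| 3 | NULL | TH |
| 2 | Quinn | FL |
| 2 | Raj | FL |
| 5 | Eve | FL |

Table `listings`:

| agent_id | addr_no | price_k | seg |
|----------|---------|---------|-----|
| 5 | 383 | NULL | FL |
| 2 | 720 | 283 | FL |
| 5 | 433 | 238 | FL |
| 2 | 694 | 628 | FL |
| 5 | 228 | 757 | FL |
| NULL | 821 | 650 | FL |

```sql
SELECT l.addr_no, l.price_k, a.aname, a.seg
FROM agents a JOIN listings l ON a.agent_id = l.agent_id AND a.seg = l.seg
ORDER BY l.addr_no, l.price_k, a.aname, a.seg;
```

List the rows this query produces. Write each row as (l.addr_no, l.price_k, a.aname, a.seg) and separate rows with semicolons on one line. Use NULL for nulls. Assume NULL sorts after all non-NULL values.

INNER JOIN keeps only pairs where the ON condition holds.
Matching on a.agent_id = l.agent_id AND a.seg = l.seg. A NULL in a compared column never satisfies the condition.
Matched pairs: 9.

(228, 757, Eve, FL); (383, NULL, Eve, FL); (433, 238, Eve, FL); (694, 628, Nora, FL); (694, 628, Quinn, FL); (694, 628, Raj, FL); (720, 283, Nora, FL); (720, 283, Quinn, FL); (720, 283, Raj, FL)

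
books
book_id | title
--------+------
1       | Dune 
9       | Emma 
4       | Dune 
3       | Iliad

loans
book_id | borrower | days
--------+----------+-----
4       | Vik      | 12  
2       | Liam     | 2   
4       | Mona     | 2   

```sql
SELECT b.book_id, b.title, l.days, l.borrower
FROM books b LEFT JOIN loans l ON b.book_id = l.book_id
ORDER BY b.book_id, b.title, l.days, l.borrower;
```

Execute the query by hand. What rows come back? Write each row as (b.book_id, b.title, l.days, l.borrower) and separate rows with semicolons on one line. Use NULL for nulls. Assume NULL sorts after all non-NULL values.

LEFT JOIN keeps every row from `books`; unmatched rows get NULL for `loans`'s columns.
Matching on b.book_id = l.book_id.
- b[0] book_id=1 → no match; kept with NULLs on the l side.
- b[1] book_id=9 → no match; kept with NULLs on the l side.
- b[2] book_id=4 → 2 match(es) in l → 2 row(s).
- b[3] book_id=3 → no match; kept with NULLs on the l side.
After projecting and ordering:
b.book_id | b.title | l.days | l.borrower
1 | Dune | NULL | NULL
3 | Iliad | NULL | NULL
4 | Dune | 2 | Mona
4 | Dune | 12 | Vik
9 | Emma | NULL | NULL

(1, Dune, NULL, NULL); (3, Iliad, NULL, NULL); (4, Dune, 2, Mona); (4, Dune, 12, Vik); (9, Emma, NULL, NULL)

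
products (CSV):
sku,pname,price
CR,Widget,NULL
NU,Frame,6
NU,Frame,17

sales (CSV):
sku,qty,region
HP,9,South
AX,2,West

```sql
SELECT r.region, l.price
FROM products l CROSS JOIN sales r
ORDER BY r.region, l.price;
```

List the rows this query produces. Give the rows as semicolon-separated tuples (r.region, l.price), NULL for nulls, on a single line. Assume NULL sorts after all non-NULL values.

(South, 6); (South, 17); (South, NULL); (West, 6); (West, 17); (West, NULL)

CROSS JOIN pairs every row of `products` with every row of `sales`: 3 × 2 = 6 rows.
After projecting and ordering:
r.region | l.price
South | 6
South | 17
South | NULL
West | 6
West | 17
West | NULL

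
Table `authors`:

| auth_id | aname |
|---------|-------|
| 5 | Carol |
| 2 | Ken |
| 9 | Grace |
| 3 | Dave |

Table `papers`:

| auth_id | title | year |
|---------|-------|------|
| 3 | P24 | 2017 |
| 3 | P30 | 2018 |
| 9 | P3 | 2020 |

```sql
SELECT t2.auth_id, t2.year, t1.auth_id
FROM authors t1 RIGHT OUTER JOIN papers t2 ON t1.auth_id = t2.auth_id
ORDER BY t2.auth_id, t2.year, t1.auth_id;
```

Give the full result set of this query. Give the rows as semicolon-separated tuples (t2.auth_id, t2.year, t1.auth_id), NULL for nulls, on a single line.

(3, 2017, 3); (3, 2018, 3); (9, 2020, 9)

RIGHT JOIN keeps every row from `papers`; unmatched rows get NULL for `authors`'s columns.
Matching on t1.auth_id = t2.auth_id.
Matched pairs: 3; unmatched t2 rows kept: 0.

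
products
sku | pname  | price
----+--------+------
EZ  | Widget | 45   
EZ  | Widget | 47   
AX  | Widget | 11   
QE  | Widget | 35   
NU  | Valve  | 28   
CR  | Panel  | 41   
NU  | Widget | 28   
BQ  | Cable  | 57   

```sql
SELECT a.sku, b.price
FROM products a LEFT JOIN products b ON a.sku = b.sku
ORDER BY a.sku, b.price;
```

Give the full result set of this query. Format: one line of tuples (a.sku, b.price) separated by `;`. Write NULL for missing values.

(AX, 11); (BQ, 57); (CR, 41); (EZ, 45); (EZ, 45); (EZ, 47); (EZ, 47); (NU, 28); (NU, 28); (NU, 28); (NU, 28); (QE, 35)

LEFT JOIN keeps every row from `products a`; unmatched rows get NULL for `products b`'s columns.
Matching on a.sku = b.sku.
- sku=EZ: 2 matching b row(s), so 2 row(s) emitted.
- sku=EZ: 2 matching b row(s), so 2 row(s) emitted.
- sku=AX: 1 matching b row(s), so 1 row(s) emitted.
- sku=QE: 1 matching b row(s), so 1 row(s) emitted.
- sku=NU: 2 matching b row(s), so 2 row(s) emitted.
- sku=CR: 1 matching b row(s), so 1 row(s) emitted.
- sku=NU: 2 matching b row(s), so 2 row(s) emitted.
- sku=BQ: 1 matching b row(s), so 1 row(s) emitted.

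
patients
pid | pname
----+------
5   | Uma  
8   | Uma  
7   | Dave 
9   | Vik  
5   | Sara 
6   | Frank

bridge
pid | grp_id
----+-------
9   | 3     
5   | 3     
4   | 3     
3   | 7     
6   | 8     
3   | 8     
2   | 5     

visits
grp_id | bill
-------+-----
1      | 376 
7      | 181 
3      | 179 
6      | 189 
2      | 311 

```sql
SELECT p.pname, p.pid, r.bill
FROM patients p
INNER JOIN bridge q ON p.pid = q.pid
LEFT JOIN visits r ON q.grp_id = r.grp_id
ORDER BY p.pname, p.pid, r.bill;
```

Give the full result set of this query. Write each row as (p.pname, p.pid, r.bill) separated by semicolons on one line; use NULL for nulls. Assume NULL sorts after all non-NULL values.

(Frank, 6, NULL); (Sara, 5, 179); (Uma, 5, 179); (Vik, 9, 179)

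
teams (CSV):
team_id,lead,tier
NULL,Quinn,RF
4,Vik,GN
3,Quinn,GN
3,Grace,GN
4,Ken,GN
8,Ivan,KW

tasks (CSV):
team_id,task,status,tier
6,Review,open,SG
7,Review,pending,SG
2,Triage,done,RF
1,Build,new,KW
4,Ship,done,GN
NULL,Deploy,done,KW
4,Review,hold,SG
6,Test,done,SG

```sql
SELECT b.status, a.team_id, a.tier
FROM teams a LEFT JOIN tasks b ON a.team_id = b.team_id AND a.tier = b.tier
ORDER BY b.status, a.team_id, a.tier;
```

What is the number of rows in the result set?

LEFT JOIN keeps every row from `teams`; unmatched rows get NULL for `tasks`'s columns.
Matching on a.team_id = b.team_id AND a.tier = b.tier. A NULL in a compared column never satisfies the condition.
- a row (team_id=NULL, tier=RF): no match → kept, b columns NULL.
- a row (team_id=4, tier=GN): matches 1 b row(s) → 1 output row(s).
- a row (team_id=3, tier=GN): no match → kept, b columns NULL.
- a row (team_id=3, tier=GN): no match → kept, b columns NULL.
- a row (team_id=4, tier=GN): matches 1 b row(s) → 1 output row(s).
- a row (team_id=8, tier=KW): no match → kept, b columns NULL.
Total: 2 matched + 4 padded = 6 rows.

6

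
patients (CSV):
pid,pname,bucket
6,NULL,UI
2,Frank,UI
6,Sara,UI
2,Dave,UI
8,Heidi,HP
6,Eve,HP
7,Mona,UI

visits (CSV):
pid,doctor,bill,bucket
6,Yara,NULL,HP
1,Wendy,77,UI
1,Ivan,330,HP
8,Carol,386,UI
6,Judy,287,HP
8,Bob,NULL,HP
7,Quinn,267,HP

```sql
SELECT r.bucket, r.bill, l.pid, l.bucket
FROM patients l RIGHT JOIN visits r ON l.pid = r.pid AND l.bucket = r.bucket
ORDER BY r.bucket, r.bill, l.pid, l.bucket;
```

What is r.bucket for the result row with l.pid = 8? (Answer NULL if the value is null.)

RIGHT JOIN keeps every row from `visits`; unmatched rows get NULL for `patients`'s columns.
Matching on l.pid = r.pid AND l.bucket = r.bucket.
- l[0] pid=6, bucket=UI → no match.
- l[1] pid=2, bucket=UI → no match.
- l[2] pid=6, bucket=UI → no match.
- l[3] pid=2, bucket=UI → no match.
- l[4] pid=8, bucket=HP → 1 match(es) in r → 1 row(s).
- l[5] pid=6, bucket=HP → 2 match(es) in r → 2 row(s).
- l[6] pid=7, bucket=UI → no match.
- 4 row(s) from r found no l partner → padded with NULL.

HP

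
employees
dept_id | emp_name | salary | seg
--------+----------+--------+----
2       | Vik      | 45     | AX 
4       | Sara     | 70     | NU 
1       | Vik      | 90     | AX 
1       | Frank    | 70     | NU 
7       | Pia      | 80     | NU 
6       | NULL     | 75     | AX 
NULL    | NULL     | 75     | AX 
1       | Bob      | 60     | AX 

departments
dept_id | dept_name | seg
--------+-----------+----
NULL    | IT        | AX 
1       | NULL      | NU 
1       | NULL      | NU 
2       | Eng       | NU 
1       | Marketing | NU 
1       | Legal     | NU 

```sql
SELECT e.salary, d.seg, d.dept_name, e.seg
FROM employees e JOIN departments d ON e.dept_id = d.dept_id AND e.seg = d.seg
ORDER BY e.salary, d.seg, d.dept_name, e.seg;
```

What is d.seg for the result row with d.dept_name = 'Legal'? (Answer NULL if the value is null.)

INNER JOIN keeps only pairs where the ON condition holds.
Matching on e.dept_id = d.dept_id AND e.seg = d.seg. A NULL in a compared column never satisfies the condition.
Matched pairs: 4.

NU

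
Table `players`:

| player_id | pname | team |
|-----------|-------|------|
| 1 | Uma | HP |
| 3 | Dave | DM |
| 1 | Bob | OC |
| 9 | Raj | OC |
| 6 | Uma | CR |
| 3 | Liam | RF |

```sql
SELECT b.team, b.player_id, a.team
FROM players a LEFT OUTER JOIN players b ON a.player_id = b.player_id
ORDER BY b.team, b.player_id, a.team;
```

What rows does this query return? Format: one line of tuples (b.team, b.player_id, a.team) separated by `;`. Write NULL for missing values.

(CR, 6, CR); (DM, 3, DM); (DM, 3, RF); (HP, 1, HP); (HP, 1, OC); (OC, 1, HP); (OC, 1, OC); (OC, 9, OC); (RF, 3, DM); (RF, 3, RF)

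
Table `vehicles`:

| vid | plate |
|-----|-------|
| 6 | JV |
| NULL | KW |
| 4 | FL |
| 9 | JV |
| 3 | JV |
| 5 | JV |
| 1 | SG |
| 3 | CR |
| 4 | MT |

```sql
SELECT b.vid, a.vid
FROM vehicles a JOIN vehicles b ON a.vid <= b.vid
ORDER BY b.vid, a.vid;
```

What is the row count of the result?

38

INNER JOIN keeps only pairs where the ON condition holds.
Matching on a.vid <= b.vid. A NULL in a compared column never satisfies the condition.
Matched pairs: 38.
Total: 38 rows.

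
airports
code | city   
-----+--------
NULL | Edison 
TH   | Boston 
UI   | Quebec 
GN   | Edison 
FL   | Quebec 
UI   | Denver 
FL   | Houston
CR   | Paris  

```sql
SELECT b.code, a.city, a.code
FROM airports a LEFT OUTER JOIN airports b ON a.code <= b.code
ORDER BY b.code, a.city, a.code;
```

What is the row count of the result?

31

LEFT JOIN keeps every row from `airports a`; unmatched rows get NULL for `airports b`'s columns.
Matching on a.code <= b.code. A NULL in a compared column never satisfies the condition.
- a[0] code=NULL → no match; kept with NULLs on the b side.
- a[1] code=TH → 3 match(es) in b → 3 row(s).
- a[2] code=UI → 2 match(es) in b → 2 row(s).
- a[3] code=GN → 4 match(es) in b → 4 row(s).
- a[4] code=FL → 6 match(es) in b → 6 row(s).
- a[5] code=UI → 2 match(es) in b → 2 row(s).
- a[6] code=FL → 6 match(es) in b → 6 row(s).
- a[7] code=CR → 7 match(es) in b → 7 row(s).
Total: 30 matched + 1 padded = 31 rows.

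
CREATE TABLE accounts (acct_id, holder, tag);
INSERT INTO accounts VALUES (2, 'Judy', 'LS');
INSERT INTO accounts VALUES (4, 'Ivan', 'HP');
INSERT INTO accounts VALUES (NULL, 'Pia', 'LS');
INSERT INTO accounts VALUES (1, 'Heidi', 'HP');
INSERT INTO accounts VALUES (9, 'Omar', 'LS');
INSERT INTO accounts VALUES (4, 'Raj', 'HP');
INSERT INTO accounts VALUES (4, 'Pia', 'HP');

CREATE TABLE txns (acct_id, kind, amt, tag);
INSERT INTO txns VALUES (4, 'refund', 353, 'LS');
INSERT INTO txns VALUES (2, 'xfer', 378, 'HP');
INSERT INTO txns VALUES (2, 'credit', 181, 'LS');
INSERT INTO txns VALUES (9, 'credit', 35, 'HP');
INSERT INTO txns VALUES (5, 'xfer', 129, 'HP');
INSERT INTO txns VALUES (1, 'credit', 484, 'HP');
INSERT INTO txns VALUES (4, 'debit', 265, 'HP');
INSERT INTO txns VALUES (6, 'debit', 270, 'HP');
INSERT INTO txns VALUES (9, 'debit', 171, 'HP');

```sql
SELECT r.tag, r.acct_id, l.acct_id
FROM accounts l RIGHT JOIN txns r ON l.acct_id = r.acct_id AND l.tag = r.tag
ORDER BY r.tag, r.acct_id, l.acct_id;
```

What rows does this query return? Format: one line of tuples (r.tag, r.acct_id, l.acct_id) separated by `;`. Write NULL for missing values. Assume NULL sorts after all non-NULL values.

(HP, 1, 1); (HP, 2, NULL); (HP, 4, 4); (HP, 4, 4); (HP, 4, 4); (HP, 5, NULL); (HP, 6, NULL); (HP, 9, NULL); (HP, 9, NULL); (LS, 2, 2); (LS, 4, NULL)

RIGHT JOIN keeps every row from `txns`; unmatched rows get NULL for `accounts`'s columns.
Matching on l.acct_id = r.acct_id AND l.tag = r.tag. A NULL in a compared column never satisfies the condition.
- l (acct_id=2, tag=LS) pairs with 1 row(s) of r.
- l (acct_id=4, tag=HP) pairs with 1 row(s) of r.
- l (acct_id=NULL, tag=LS) has no partner in r.
- l (acct_id=1, tag=HP) pairs with 1 row(s) of r.
- l (acct_id=9, tag=LS) has no partner in r.
- l (acct_id=4, tag=HP) pairs with 1 row(s) of r.
- l (acct_id=4, tag=HP) pairs with 1 row(s) of r.
- 6 r row(s) had no l match → kept, l columns NULL.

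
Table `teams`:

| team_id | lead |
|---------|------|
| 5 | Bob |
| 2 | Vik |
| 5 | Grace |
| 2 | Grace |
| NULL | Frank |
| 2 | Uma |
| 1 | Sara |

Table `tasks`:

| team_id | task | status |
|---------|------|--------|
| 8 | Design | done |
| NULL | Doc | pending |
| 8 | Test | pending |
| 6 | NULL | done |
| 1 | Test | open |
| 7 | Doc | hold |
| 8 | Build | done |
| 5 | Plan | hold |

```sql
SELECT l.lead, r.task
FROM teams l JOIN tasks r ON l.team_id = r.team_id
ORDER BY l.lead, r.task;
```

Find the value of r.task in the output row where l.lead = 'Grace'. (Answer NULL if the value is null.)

Plan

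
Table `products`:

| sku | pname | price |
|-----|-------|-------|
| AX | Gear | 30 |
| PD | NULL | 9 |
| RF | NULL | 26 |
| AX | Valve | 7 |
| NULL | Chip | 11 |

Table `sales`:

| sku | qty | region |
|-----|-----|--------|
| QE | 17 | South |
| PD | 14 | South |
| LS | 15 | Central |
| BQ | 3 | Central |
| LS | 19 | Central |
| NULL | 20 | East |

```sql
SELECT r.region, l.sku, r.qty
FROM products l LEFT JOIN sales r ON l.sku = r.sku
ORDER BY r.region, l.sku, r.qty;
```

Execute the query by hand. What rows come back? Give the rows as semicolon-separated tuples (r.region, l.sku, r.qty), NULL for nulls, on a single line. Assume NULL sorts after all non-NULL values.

(South, PD, 14); (NULL, AX, NULL); (NULL, AX, NULL); (NULL, RF, NULL); (NULL, NULL, NULL)

LEFT JOIN keeps every row from `products`; unmatched rows get NULL for `sales`'s columns.
Matching on l.sku = r.sku. A NULL in a compared column never satisfies the condition.
Matched pairs: 1; unmatched l rows kept: 4.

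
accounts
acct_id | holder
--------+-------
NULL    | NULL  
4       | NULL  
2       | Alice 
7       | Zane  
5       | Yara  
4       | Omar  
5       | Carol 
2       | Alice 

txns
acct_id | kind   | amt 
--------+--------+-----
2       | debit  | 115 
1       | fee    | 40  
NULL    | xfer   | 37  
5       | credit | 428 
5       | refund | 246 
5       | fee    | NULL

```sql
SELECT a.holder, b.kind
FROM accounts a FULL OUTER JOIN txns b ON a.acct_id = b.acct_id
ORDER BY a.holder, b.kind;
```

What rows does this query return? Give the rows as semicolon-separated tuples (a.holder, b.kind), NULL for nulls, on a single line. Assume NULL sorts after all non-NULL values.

FULL OUTER JOIN keeps every row from both sides; unmatched rows get NULL for the other side's columns.
Matching on a.acct_id = b.acct_id. A NULL in a compared column never satisfies the condition.
Matched pairs: 8; unmatched a rows kept: 4; unmatched b rows kept: 2.

(Alice, debit); (Alice, debit); (Carol, credit); (Carol, fee); (Carol, refund); (Omar, NULL); (Yara, credit); (Yara, fee); (Yara, refund); (Zane, NULL); (NULL, fee); (NULL, xfer); (NULL, NULL); (NULL, NULL)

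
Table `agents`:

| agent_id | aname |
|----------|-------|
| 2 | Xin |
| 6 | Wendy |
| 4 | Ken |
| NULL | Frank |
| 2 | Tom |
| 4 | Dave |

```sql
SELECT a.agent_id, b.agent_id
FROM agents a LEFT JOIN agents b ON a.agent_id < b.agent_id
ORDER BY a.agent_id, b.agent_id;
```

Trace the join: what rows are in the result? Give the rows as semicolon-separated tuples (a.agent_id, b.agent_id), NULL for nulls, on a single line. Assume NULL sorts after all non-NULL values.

(2, 4); (2, 4); (2, 4); (2, 4); (2, 6); (2, 6); (4, 6); (4, 6); (6, NULL); (NULL, NULL)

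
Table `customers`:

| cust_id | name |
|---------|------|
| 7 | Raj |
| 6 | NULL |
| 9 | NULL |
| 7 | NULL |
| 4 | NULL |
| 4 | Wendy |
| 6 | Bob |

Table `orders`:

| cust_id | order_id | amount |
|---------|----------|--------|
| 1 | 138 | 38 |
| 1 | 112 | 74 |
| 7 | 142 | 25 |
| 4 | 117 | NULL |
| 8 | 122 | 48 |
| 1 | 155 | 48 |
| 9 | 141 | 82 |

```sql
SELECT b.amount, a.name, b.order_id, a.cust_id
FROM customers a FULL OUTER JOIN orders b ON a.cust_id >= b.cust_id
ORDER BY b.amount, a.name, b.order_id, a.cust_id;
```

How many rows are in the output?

33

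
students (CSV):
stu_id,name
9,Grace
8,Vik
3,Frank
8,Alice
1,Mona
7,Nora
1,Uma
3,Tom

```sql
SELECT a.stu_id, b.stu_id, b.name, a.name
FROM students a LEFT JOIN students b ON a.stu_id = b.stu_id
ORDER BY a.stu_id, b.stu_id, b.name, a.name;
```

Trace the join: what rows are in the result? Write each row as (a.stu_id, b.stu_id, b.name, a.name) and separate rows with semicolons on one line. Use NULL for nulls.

(1, 1, Mona, Mona); (1, 1, Mona, Uma); (1, 1, Uma, Mona); (1, 1, Uma, Uma); (3, 3, Frank, Frank); (3, 3, Frank, Tom); (3, 3, Tom, Frank); (3, 3, Tom, Tom); (7, 7, Nora, Nora); (8, 8, Alice, Alice); (8, 8, Alice, Vik); (8, 8, Vik, Alice); (8, 8, Vik, Vik); (9, 9, Grace, Grace)

LEFT JOIN keeps every row from `students a`; unmatched rows get NULL for `students b`'s columns.
Matching on a.stu_id = b.stu_id.
- a (stu_id=9) pairs with 1 row(s) of b.
- a (stu_id=8) pairs with 2 row(s) of b.
- a (stu_id=3) pairs with 2 row(s) of b.
- a (stu_id=8) pairs with 2 row(s) of b.
- a (stu_id=1) pairs with 2 row(s) of b.
- a (stu_id=7) pairs with 1 row(s) of b.
- a (stu_id=1) pairs with 2 row(s) of b.
- a (stu_id=3) pairs with 2 row(s) of b.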